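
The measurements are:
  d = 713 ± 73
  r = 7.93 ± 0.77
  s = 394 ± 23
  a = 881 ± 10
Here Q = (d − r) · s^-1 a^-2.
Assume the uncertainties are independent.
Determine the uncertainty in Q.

2.79e-07

Let u = d − r = 705. δu = √(δd² + δr²) = √(5330 + 0.593) = 73.0, so δu/u = 0.104.
Q is then a monomial in u, s, a:
δQ/Q = √((δu/u)² + (-1·δs/s)² + (-2·δa/a)²) = √(0.0107 + 0.00341 + 0.000515) = 0.121
Q = 2.31e-06, so δQ = 0.121 × 2.31e-06 = 2.79e-07.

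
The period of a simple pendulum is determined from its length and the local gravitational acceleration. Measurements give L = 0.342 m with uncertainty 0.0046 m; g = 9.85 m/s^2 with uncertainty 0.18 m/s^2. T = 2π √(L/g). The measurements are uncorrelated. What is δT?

0.0133 s

Products/powers → add relative errors in quadrature, weighted by exponent:
  (½·δL/L)² = (0.5×0.0135)² = 4.52e-05;  (−½·δg/g)² = (-0.5×0.0183)² = 8.35e-05
δT/T = √(0.000129) = 0.0113
T = 1.17 s, so δT = 0.0113 × 1.17 = 0.0133 s.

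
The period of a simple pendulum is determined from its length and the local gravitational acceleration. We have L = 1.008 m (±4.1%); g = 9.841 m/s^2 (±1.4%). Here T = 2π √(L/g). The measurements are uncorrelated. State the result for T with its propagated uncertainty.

2.011 ± 0.0436 s

Each factor contributes (exponent × relative error)² to (δT/T)²:
  (½·δL/L)² = (0.5×0.0410)² = 0.000420;  (−½·δg/g)² = (-0.5×0.0140)² = 4.9e-05
δT/T = √(0.000469) = 0.0217
T = 2.011 s, so δT = 0.0217 × 2.011 = 0.0436 s.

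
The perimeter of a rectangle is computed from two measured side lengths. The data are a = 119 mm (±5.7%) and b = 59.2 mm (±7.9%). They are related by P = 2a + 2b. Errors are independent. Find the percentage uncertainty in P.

4.62%

Each term contributes (cᵢ δxᵢ)² to (δP)²:
  (2·δa)² = 184;  (2·δb)² = 87.5
δP = √(272) = 16.5 mm
P = 356 mm, so δP/P = 16.5/356 = 0.0462.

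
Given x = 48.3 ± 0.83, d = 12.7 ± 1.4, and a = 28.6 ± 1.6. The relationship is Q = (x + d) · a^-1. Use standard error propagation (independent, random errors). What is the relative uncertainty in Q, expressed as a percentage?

6.20%

Let u = x + d = 61.0. δu = √(δx² + δd²) = √(0.689 + 1.96) = 1.63, so δu/u = 0.0267.
Q is then a monomial in u, a:
δQ/Q = √((δu/u)² + (-1·δa/a)²) = √(0.000712 + 0.00313) = 0.0620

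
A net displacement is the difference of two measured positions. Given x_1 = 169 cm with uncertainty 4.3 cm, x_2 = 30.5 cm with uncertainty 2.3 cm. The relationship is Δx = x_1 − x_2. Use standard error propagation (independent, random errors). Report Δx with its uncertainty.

138 ± 4.88 cm

For a sum/difference, combine absolute errors in quadrature:
  (δx_1)² = 18.5;  (δx_2)² = 5.29
δΔx = √(23.8) = 4.88 cm
Δx = 138 cm.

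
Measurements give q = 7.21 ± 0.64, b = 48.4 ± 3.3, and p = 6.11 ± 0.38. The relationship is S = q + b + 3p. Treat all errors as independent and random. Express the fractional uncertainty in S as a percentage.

Sums and differences: (δS)² = Σ (cᵢ δxᵢ)².
  (δq)² = 0.410;  (δb)² = 10.9;  (3·δp)² = 1.30
δS = √(12.6) = 3.55
S = 73.9, so δS/S = 3.55/73.9 = 0.0480.

4.80%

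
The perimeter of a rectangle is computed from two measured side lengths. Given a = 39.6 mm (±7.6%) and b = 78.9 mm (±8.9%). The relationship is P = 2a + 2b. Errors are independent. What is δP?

15.3 mm

Each term contributes (cᵢ δxᵢ)² to (δP)²:
  (2·δa)² = 36.2;  (2·δb)² = 197
δP = √(233) = 15.3 mm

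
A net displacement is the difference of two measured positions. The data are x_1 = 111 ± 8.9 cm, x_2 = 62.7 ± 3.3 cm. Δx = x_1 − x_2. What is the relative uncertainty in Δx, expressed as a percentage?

Absolute uncertainties add in quadrature for a linear combination:
  (δx_1)² = 79.2;  (δx_2)² = 10.9
δΔx = √(90.1) = 9.49 cm
Δx = 48.3 cm, so δΔx/Δx = 9.49/48.3 = 0.197.

19.7%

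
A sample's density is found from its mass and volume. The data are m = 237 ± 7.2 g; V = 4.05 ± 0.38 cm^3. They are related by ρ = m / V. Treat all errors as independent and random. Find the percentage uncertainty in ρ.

Products/powers → add relative errors in quadrature, weighted by exponent:
  (1·δm/m)² = (1×0.0304)² = 0.000923;  (-1·δV/V)² = (-1×0.0938)² = 0.00880
δρ/ρ = √(0.00973) = 0.0986

9.86%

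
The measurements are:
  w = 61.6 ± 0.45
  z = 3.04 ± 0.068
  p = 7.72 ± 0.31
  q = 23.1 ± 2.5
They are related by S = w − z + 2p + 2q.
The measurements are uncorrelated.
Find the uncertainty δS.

S is a linear combination, so absolute uncertainties add in quadrature:
  (δw)² = 0.203;  (δz)² = 0.00462;  (2·δp)² = 0.384;  (2·δq)² = 25.0
δS = √(25.6) = 5.06

5.06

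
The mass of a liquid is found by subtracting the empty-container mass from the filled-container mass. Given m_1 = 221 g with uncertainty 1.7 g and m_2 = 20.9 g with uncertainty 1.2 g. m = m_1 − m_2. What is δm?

Each term contributes (cᵢ δxᵢ)² to (δm)²:
  (δm_1)² = 2.89;  (δm_2)² = 1.44
δm = √(4.33) = 2.08 g

2.08 g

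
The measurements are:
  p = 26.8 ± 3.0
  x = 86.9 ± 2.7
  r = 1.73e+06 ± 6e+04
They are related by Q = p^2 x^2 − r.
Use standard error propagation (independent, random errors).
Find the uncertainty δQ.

1.26e+06

Let w = p^2·x^2 = 5.42e+06. δw/w = √((2·δp/p)² + (2·δx/x)²) = √(0.0501 + 0.00386) = 0.232, so δw = 1.26e+06.
Q = w − r: δQ = √(δw² + δr²) = √(1.59e+12 + 3.6e+09) = 1.26e+06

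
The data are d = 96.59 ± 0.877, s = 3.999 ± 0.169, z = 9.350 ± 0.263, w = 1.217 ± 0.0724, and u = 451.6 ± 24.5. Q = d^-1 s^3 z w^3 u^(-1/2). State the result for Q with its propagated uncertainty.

0.5251 ± 0.117

Since Q is a product/quotient, work with relative uncertainties:
  (-1·δd/d)² = (-1×0.00908)² = 8.24e-05;  (3·δs/s)² = (3×0.0423)² = 0.0161;  (1·δz/z)² = (1×0.0281)² = 0.000791;  (3·δw/w)² = (3×0.0595)² = 0.0319;  (−½·δu/u)² = (-0.5×0.0543)² = 0.000736
δQ/Q = √(0.0495) = 0.223
Q = 0.5251, so δQ = 0.223 × 0.5251 = 0.117.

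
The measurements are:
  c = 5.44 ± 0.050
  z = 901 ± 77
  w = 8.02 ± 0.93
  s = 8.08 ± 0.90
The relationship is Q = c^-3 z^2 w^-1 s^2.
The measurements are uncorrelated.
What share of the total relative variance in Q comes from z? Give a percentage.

(δQ/Q)² = (-3·δc/c)² + (2·δz/z)² + (-1·δw/w)² + (2·δs/s)²
  c term: (-3×0.00919)² = 0.000760
  z term: (2×0.0855)² = 0.0292
  w term: (-1×0.116)² = 0.0134
  s term: (2×0.111)² = 0.0496
Total = 0.0930. Share from z = 0.0292/0.0930 = 0.314.

31.4%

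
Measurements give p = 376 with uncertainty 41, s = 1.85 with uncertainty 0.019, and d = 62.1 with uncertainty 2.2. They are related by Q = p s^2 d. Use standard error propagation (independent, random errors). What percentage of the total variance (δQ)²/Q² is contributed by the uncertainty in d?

9.25%

(δQ/Q)² = (1·δp/p)² + (2·δs/s)² + (1·δd/d)²
  p term: (1×0.109)² = 0.0119
  s term: (2×0.0103)² = 0.000422
  d term: (1×0.0354)² = 0.00126
Total = 0.0136. Share from d = 0.00126/0.0136 = 0.0925.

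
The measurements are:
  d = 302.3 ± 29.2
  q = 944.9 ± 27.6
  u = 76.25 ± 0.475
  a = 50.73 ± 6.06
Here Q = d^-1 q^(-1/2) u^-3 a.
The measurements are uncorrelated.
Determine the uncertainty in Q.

1.91e-09

Each factor contributes (exponent × relative error)² to (δQ/Q)²:
  (-1·δd/d)² = (-1×0.0966)² = 0.00933;  (−½·δq/q)² = (-0.5×0.0292)² = 0.000213;  (-3·δu/u)² = (-3×0.00623)² = 0.000349;  (1·δa/a)² = (1×0.119)² = 0.0143
δQ/Q = √(0.0242) = 0.155
Q = 1.231e-08, so δQ = 0.155 × 1.231e-08 = 1.91e-09.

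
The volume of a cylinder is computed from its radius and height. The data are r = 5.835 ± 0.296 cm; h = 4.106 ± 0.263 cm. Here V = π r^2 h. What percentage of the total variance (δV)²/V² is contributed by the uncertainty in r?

71.5%

(δV/V)² = (2·δr/r)² + (1·δh/h)²
  r term: (2×0.0507)² = 0.0103
  h term: (1×0.0641)² = 0.00410
Total = 0.0144. Share from r = 0.0103/0.0144 = 0.715.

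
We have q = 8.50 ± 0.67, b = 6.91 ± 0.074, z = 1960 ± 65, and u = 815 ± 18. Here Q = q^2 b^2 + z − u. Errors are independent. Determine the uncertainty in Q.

Let p = q^2·b^2 = 3450. δp/p = √((2·δq/q)² + (2·δb/b)²) = √(0.0249 + 0.000459) = 0.159, so δp = 549.
Q = p + z − u: δQ = √(δp² + δz² + δu²) = √(3.01e+05 + 4220 + 324) = 553

553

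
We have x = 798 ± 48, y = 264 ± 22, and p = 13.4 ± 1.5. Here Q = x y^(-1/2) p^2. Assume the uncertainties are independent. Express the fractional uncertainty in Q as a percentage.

23.6%

Products/powers → add relative errors in quadrature, weighted by exponent:
  (1·δx/x)² = (1×0.0602)² = 0.00362;  (−½·δy/y)² = (-0.5×0.0833)² = 0.00174;  (2·δp/p)² = (2×0.112)² = 0.0501
δQ/Q = √(0.0555) = 0.236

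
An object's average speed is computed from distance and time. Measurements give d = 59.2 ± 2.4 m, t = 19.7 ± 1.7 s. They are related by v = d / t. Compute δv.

0.287 m/s

For a monomial v ∝ d, t^-1, fractional errors add in quadrature:
  (1·δd/d)² = (1×0.0405)² = 0.00164;  (-1·δt/t)² = (-1×0.0863)² = 0.00745
δv/v = √(0.00909) = 0.0953
v = 3.01 m/s, so δv = 0.0953 × 3.01 = 0.287 m/s.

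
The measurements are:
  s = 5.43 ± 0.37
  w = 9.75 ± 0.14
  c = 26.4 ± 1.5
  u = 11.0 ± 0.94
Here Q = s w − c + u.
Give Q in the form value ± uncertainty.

37.5 ± 4.09

Let p = s·w = 52.9. δp/p = √((1·δs/s)² + (1·δw/w)²) = √(0.00464 + 0.000206) = 0.0696, so δp = 3.69.
Q = p − c + u: δQ = √(δp² + δc² + δu²) = √(13.6 + 2.25 + 0.884) = 4.09
Q = 37.5.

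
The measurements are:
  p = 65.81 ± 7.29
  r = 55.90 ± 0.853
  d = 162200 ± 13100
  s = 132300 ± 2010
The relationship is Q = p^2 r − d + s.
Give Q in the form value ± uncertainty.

212200 ± 55400

Let w = p^2·r = 242100. δw/w = √((2·δp/p)² + (1·δr/r)²) = √(0.0491 + 0.000233) = 0.222, so δw = 53800.
Q = w − d + s: δQ = √(δw² + δd² + δs²) = √(2.89e+09 + 1.72e+08 + 4.04e+06) = 55400
Q = 212200.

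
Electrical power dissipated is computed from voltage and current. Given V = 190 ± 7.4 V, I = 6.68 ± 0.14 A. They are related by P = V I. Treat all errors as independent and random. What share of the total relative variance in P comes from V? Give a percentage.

(δP/P)² = (1·δV/V)² + (1·δI/I)²
  V term: (1×0.0389)² = 0.00152
  I term: (1×0.0210)² = 0.000439
Total = 0.00196. Share from V = 0.00152/0.00196 = 0.775.

77.5%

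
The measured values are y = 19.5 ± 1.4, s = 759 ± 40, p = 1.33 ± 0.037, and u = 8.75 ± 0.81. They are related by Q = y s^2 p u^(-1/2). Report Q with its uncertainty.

(5.05 ± 0.700) × 10^6

For a monomial Q ∝ y, s^2, p, u^(-1/2), fractional errors add in quadrature:
  (1·δy/y)² = (1×0.0718)² = 0.00515;  (2·δs/s)² = (2×0.0527)² = 0.0111;  (1·δp/p)² = (1×0.0278)² = 0.000774;  (−½·δu/u)² = (-0.5×0.0926)² = 0.00214
δQ/Q = √(0.0192) = 0.138
Q = 5.05e+06, so δQ = 0.138 × 5.05e+06 = 7e+05.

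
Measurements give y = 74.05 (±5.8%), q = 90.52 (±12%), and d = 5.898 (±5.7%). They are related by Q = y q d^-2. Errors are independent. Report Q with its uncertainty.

192.7 ± 33.8

For a monomial Q ∝ y, q, d^-2, fractional errors add in quadrature:
  (1·δy/y)² = (1×0.0580)² = 0.00336;  (1·δq/q)² = (1×0.120)² = 0.0144;  (-2·δd/d)² = (-2×0.0570)² = 0.0130
δQ/Q = √(0.0308) = 0.175
Q = 192.7, so δQ = 0.175 × 192.7 = 33.8.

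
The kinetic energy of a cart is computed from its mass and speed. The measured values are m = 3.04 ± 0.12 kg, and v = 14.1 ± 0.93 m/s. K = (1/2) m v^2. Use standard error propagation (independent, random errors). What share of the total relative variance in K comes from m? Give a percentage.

8.22%

(δK/K)² = (1·δm/m)² + (2·δv/v)²
  m term: (1×0.0395)² = 0.00156
  v term: (2×0.0660)² = 0.0174
Total = 0.0190. Share from m = 0.00156/0.0190 = 0.0822.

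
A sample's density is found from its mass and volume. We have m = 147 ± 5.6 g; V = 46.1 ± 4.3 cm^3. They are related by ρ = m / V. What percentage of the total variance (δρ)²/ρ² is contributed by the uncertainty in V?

85.7%

(δρ/ρ)² = (1·δm/m)² + (-1·δV/V)²
  m term: (1×0.0381)² = 0.00145
  V term: (-1×0.0933)² = 0.00870
Total = 0.0102. Share from V = 0.00870/0.0102 = 0.857.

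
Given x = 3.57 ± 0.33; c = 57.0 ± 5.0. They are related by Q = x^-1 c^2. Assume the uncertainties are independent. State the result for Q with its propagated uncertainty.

910 ± 180

For a monomial Q ∝ x^-1, c^2, fractional errors add in quadrature:
  (-1·δx/x)² = (-1×0.0924)² = 0.00854;  (2·δc/c)² = (2×0.0877)² = 0.0308
δQ/Q = √(0.0393) = 0.198
Q = 910, so δQ = 0.198 × 910 = 180.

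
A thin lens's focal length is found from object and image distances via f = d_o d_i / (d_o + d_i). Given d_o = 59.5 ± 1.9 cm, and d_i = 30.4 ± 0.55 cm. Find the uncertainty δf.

∂f/∂d_o = (d_i/(d_o+d_i))² = 0.114;  ∂f/∂d_i = (d_o/(d_o+d_i))² = 0.438
δf = √((∂f/∂d_o · δd_o)² + (∂f/∂d_i · δd_i)²) = √(0.0472 + 0.0580) = 0.324 cm

0.324 cm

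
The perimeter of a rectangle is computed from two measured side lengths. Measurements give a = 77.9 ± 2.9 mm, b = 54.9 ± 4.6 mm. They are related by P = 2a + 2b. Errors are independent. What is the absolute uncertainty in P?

10.9 mm

Sums and differences: (δP)² = Σ (cᵢ δxᵢ)².
  (2·δa)² = 33.6;  (2·δb)² = 84.6
δP = √(118) = 10.9 mm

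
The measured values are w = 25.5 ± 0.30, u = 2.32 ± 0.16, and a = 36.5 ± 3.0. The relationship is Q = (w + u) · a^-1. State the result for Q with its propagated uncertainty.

0.762 ± 0.0633

Let h = w + u = 27.8. δh = √(δw² + δu²) = √(0.0900 + 0.0256) = 0.340, so δh/h = 0.0122.
Q is then a monomial in h, a:
δQ/Q = √((δh/h)² + (-1·δa/a)²) = √(0.000149 + 0.00676) = 0.0831
Q = 0.762, so δQ = 0.0831 × 0.762 = 0.0633.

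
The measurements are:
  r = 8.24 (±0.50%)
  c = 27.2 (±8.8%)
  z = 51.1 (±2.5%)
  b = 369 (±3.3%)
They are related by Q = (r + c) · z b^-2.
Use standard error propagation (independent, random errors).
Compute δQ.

Let u = r + c = 35.4. δu = √(δr² + δc²) = √(0.00170 + 5.73) = 2.39, so δu/u = 0.0675.
Q is then a monomial in u, z, b:
δQ/Q = √((δu/u)² + (1·δz/z)² + (-2·δb/b)²) = √(0.00456 + 0.000625 + 0.00436) = 0.0977
Q = 0.0133, so δQ = 0.0977 × 0.0133 = 0.00130.

0.00130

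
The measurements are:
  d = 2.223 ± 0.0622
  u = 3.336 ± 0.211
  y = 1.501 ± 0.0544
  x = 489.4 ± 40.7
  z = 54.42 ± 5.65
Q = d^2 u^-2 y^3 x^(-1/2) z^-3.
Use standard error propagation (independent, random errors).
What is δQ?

1.52e-07

Q is a product of powers, so relative uncertainties combine in quadrature:
  (2·δd/d)² = (2×0.0280)² = 0.00313;  (-2·δu/u)² = (-2×0.0632)² = 0.0160;  (3·δy/y)² = (3×0.0362)² = 0.0118;  (−½·δx/x)² = (-0.5×0.0832)² = 0.00173;  (-3·δz/z)² = (-3×0.104)² = 0.0970
δQ/Q = √(0.130) = 0.360
Q = 4.212e-07, so δQ = 0.360 × 4.212e-07 = 1.52e-07.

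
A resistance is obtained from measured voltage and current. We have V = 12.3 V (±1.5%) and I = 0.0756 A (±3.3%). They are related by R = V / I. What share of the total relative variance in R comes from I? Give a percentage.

82.9%

(δR/R)² = (1·δV/V)² + (-1·δI/I)²
  V term: (1×0.0150)² = 0.000225
  I term: (-1×0.0330)² = 0.00109
Total = 0.00131. Share from I = 0.00109/0.00131 = 0.829.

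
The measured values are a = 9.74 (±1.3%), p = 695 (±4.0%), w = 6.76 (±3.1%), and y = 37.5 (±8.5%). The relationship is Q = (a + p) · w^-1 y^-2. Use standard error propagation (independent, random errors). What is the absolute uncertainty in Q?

Let u = a + p = 705. δu = √(δa² + δp²) = √(0.0160 + 773) = 27.8, so δu/u = 0.0394.
Q is then a monomial in u, w, y:
δQ/Q = √((δu/u)² + (-1·δw/w)² + (-2·δy/y)²) = √(0.00156 + 0.000961 + 0.0289) = 0.177
Q = 0.0741, so δQ = 0.177 × 0.0741 = 0.0131.

0.0131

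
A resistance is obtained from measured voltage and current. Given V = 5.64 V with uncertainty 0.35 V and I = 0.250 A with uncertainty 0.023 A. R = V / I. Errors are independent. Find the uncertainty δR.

2.50 Ω

Relative error in a monomial: (δR/R)² = Σ (nᵢ · δxᵢ/xᵢ)².
  (1·δV/V)² = (1×0.0621)² = 0.00385;  (-1·δI/I)² = (-1×0.0920)² = 0.00846
δR/R = √(0.0123) = 0.111
R = 22.6 Ω, so δR = 0.111 × 22.6 = 2.50 Ω.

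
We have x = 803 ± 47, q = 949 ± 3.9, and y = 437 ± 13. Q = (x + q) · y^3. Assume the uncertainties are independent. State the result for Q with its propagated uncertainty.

Let u = x + q = 1750. δu = √(δx² + δq²) = √(2210 + 15.2) = 47.2, so δu/u = 0.0269.
Q is then a monomial in u, y:
δQ/Q = √((δu/u)² + (3·δy/y)²) = √(0.000725 + 0.00796) = 0.0932
Q = 1.46e+11, so δQ = 0.0932 × 1.46e+11 = 1.36e+10.

(1.46 ± 0.136) × 10^11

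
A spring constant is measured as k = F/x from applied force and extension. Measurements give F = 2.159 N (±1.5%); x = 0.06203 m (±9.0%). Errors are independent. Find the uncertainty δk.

Products/powers → add relative errors in quadrature, weighted by exponent:
  (1·δF/F)² = (1×0.0150)² = 0.000225;  (-1·δx/x)² = (-1×0.0900)² = 0.00810
δk/k = √(0.00832) = 0.0912
k = 34.81 N/m, so δk = 0.0912 × 34.81 = 3.18 N/m.

3.18 N/m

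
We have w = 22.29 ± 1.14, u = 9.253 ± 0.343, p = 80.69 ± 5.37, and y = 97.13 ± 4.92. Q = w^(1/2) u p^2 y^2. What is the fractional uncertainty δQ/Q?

0.173

Q is a product of powers, so relative uncertainties combine in quadrature:
  (½·δw/w)² = (0.5×0.0511)² = 0.000654;  (1·δu/u)² = (1×0.0371)² = 0.00137;  (2·δp/p)² = (2×0.0666)² = 0.0177;  (2·δy/y)² = (2×0.0507)² = 0.0103
δQ/Q = √(0.0300) = 0.173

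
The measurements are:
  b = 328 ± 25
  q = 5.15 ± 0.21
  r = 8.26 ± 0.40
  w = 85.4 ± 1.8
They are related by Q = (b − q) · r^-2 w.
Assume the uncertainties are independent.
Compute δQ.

50.8

Let u = b − q = 323. δu = √(δb² + δq²) = √(625 + 0.0441) = 25.0, so δu/u = 0.0774.
Q is then a monomial in u, r, w:
δQ/Q = √((δu/u)² + (-2·δr/r)² + (1·δw/w)²) = √(0.00600 + 0.00938 + 0.000444) = 0.126
Q = 404, so δQ = 0.126 × 404 = 50.8.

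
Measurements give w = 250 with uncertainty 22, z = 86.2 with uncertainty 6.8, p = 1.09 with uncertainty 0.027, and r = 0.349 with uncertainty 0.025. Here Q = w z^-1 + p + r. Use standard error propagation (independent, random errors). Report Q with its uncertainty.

Let h = w·z^-1 = 2.90. δh/h = √((1·δw/w)² + (-1·δz/z)²) = √(0.00774 + 0.00622) = 0.118, so δh = 0.343.
Q = h + p + r: δQ = √(δh² + δp² + δr²) = √(0.117 + 0.000729 + 0.000625) = 0.345
Q = 4.34.

4.34 ± 0.345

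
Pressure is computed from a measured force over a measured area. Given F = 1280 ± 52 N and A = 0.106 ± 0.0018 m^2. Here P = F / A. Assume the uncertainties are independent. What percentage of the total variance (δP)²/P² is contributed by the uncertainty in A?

14.9%

(δP/P)² = (1·δF/F)² + (-1·δA/A)²
  F term: (1×0.0406)² = 0.00165
  A term: (-1×0.0170)² = 0.000288
Total = 0.00194. Share from A = 0.000288/0.00194 = 0.149.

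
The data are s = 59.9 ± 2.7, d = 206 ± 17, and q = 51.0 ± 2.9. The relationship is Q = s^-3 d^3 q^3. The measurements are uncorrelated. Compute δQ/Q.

0.330

Each factor contributes (exponent × relative error)² to (δQ/Q)²:
  (-3·δs/s)² = (-3×0.0451)² = 0.0183;  (3·δd/d)² = (3×0.0825)² = 0.0613;  (3·δq/q)² = (3×0.0569)² = 0.0291
δQ/Q = √(0.109) = 0.330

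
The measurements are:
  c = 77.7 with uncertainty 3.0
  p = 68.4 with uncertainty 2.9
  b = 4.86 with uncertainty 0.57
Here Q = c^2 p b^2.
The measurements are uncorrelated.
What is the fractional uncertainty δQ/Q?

0.251

Q is a product of powers, so relative uncertainties combine in quadrature:
  (2·δc/c)² = (2×0.0386)² = 0.00596;  (1·δp/p)² = (1×0.0424)² = 0.00180;  (2·δb/b)² = (2×0.117)² = 0.0550
δQ/Q = √(0.0628) = 0.251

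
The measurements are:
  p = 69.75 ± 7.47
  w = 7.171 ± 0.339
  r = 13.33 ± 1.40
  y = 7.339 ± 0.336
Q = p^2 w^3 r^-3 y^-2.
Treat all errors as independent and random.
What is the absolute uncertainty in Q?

5.86

Relative error in a monomial: (δQ/Q)² = Σ (nᵢ · δxᵢ/xᵢ)².
  (2·δp/p)² = (2×0.107)² = 0.0459;  (3·δw/w)² = (3×0.0473)² = 0.0201;  (-3·δr/r)² = (-3×0.105)² = 0.0993;  (-2·δy/y)² = (-2×0.0458)² = 0.00838
δQ/Q = √(0.174) = 0.417
Q = 14.06, so δQ = 0.417 × 14.06 = 5.86.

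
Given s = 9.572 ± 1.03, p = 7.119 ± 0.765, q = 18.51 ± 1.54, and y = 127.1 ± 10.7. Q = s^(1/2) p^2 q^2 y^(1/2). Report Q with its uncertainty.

Q is a product of powers, so relative uncertainties combine in quadrature:
  (½·δs/s)² = (0.5×0.108)² = 0.00289;  (2·δp/p)² = (2×0.107)² = 0.0462;  (2·δq/q)² = (2×0.0832)² = 0.0277;  (½·δy/y)² = (0.5×0.0842)² = 0.00177
δQ/Q = √(0.0785) = 0.280
Q = 605700, so δQ = 0.280 × 605700 = 1.7e+05.

(6.057 ± 1.70) × 10^5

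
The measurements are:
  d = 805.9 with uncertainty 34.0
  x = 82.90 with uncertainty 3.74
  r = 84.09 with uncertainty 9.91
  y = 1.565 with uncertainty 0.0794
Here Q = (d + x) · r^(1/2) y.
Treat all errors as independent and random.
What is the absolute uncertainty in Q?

Let u = d + x = 888.8. δu = √(δd² + δx²) = √(1160 + 14.0) = 34.2, so δu/u = 0.0385.
Q is then a monomial in u, r, y:
δQ/Q = √((δu/u)² + (½·δr/r)² + (1·δy/y)²) = √(0.00148 + 0.00347 + 0.00257) = 0.0868
Q = 12760, so δQ = 0.0868 × 12760 = 1110.

1110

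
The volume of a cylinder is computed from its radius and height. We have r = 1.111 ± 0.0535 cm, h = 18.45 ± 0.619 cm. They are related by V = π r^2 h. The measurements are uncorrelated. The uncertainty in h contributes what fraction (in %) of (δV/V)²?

10.8%

(δV/V)² = (2·δr/r)² + (1·δh/h)²
  r term: (2×0.0482)² = 0.00928
  h term: (1×0.0336)² = 0.00113
Total = 0.0104. Share from h = 0.00113/0.0104 = 0.108.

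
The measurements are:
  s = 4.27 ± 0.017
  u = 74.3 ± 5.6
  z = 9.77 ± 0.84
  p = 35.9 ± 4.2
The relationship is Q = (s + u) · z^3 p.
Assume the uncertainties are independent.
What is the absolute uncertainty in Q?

Let w = s + u = 78.6. δw = √(δs² + δu²) = √(0.000289 + 31.4) = 5.60, so δw/w = 0.0713.
Q is then a monomial in w, z, p:
δQ/Q = √((δw/w)² + (3·δz/z)² + (1·δp/p)²) = √(0.00508 + 0.0665 + 0.0137) = 0.292
Q = 2.63e+06, so δQ = 0.292 × 2.63e+06 = 7.68e+05.

7.68e+05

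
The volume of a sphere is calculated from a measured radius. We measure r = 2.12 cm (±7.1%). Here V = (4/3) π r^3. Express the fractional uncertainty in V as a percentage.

Products/powers → add relative errors in quadrature, weighted by exponent:
  (3·δr/r)² = (3×0.0710)² = 0.0454
δV/V = √(0.0454) = 0.213

21.3%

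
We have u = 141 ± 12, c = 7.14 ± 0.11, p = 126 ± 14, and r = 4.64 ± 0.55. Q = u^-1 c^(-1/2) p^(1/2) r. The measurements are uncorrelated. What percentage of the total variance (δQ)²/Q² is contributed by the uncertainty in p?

(δQ/Q)² = (-1·δu/u)² + (−½·δc/c)² + (½·δp/p)² + (1·δr/r)²
  u term: (-1×0.0851)² = 0.00724
  c term: (-0.5×0.0154)² = 5.93e-05
  p term: (0.5×0.111)² = 0.00309
  r term: (1×0.119)² = 0.0141
Total = 0.0244. Share from p = 0.00309/0.0244 = 0.126.

12.6%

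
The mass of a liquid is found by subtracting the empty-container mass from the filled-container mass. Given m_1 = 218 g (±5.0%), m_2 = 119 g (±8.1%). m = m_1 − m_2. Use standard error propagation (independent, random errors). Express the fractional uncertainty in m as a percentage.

14.7%

Each term contributes (cᵢ δxᵢ)² to (δm)²:
  (δm_1)² = 119;  (δm_2)² = 92.9
δm = √(212) = 14.6 g
m = 99.0 g, so δm/m = 14.6/99.0 = 0.147.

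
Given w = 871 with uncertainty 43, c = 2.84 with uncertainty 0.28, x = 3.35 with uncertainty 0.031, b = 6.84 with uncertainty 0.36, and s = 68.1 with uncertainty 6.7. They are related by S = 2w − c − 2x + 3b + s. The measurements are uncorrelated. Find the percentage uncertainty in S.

Sums and differences: (δS)² = Σ (cᵢ δxᵢ)².
  (2·δw)² = 7400;  (δc)² = 0.0784;  (2·δx)² = 0.00384;  (3·δb)² = 1.17;  (δs)² = 44.9
δS = √(7440) = 86.3
S = 1820, so δS/S = 86.3/1820 = 0.0474.

4.74%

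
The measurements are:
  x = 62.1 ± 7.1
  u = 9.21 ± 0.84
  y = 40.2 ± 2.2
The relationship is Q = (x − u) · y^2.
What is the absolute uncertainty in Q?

Let w = x − u = 52.9. δw = √(δx² + δu²) = √(50.4 + 0.706) = 7.15, so δw/w = 0.135.
Q is then a monomial in w, y:
δQ/Q = √((δw/w)² + (2·δy/y)²) = √(0.0183 + 0.0120) = 0.174
Q = 85500, so δQ = 0.174 × 85500 = 14900.

14900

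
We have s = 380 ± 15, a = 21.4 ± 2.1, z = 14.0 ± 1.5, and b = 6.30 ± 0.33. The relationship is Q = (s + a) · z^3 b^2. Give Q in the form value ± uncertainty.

(4.37 ± 1.49) × 10^7

Let u = s + a = 401. δu = √(δs² + δa²) = √(225 + 4.41) = 15.1, so δu/u = 0.0377.
Q is then a monomial in u, z, b:
δQ/Q = √((δu/u)² + (3·δz/z)² + (2·δb/b)²) = √(0.00142 + 0.103 + 0.0110) = 0.340
Q = 4.37e+07, so δQ = 0.340 × 4.37e+07 = 1.49e+07.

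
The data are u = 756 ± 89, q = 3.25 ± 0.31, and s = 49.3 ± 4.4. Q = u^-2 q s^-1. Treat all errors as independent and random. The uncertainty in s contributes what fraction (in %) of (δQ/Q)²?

(δQ/Q)² = (-2·δu/u)² + (1·δq/q)² + (-1·δs/s)²
  u term: (-2×0.118)² = 0.0554
  q term: (1×0.0954)² = 0.00910
  s term: (-1×0.0892)² = 0.00797
Total = 0.0725. Share from s = 0.00797/0.0725 = 0.110.

11.0%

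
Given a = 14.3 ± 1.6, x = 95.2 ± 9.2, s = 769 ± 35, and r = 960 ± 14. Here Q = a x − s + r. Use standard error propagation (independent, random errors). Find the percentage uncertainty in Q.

Let p = a·x = 1360. δp/p = √((1·δa/a)² + (1·δx/x)²) = √(0.0125 + 0.00934) = 0.148, so δp = 201.
Q = p − s + r: δQ = √(δp² + δs² + δr²) = √(40500 + 1220 + 196) = 205
Q = 1550, so δQ/Q = 205/1550 = 0.132.

13.2%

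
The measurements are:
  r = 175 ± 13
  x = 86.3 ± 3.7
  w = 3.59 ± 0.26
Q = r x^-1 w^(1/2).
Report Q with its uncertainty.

Q is a product of powers, so relative uncertainties combine in quadrature:
  (1·δr/r)² = (1×0.0743)² = 0.00552;  (-1·δx/x)² = (-1×0.0429)² = 0.00184;  (½·δw/w)² = (0.5×0.0724)² = 0.00131
δQ/Q = √(0.00867) = 0.0931
Q = 3.84, so δQ = 0.0931 × 3.84 = 0.358.

3.84 ± 0.358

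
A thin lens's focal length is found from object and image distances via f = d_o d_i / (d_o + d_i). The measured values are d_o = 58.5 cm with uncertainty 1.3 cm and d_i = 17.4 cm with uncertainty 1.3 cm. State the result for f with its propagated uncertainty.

∂f/∂d_o = (d_i/(d_o+d_i))² = 0.0526;  ∂f/∂d_i = (d_o/(d_o+d_i))² = 0.594
δf = √((∂f/∂d_o · δd_o)² + (∂f/∂d_i · δd_i)²) = √(0.00467 + 0.596) = 0.775 cm
f = 13.4 cm.

13.4 ± 0.775 cm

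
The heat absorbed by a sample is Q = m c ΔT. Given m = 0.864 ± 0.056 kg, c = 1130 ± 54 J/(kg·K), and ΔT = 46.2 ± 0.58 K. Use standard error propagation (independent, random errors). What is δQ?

Each factor contributes (exponent × relative error)² to (δQ/Q)²:
  (1·δm/m)² = (1×0.0648)² = 0.00420;  (1·δc/c)² = (1×0.0478)² = 0.00228;  (1·δΔT/ΔT)² = (1×0.0126)² = 0.000158
δQ/Q = √(0.00664) = 0.0815
Q = 45100 J, so δQ = 0.0815 × 45100 = 3680 J.

3680 J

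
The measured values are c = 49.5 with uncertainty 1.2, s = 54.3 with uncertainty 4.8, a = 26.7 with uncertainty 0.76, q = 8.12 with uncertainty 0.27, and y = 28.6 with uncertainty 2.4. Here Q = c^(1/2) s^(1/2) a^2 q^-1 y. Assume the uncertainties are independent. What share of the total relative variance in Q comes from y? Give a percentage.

(δQ/Q)² = (½·δc/c)² + (½·δs/s)² + (2·δa/a)² + (-1·δq/q)² + (1·δy/y)²
  c term: (0.5×0.0242)² = 0.000147
  s term: (0.5×0.0884)² = 0.00195
  a term: (2×0.0285)² = 0.00324
  q term: (-1×0.0333)² = 0.00111
  y term: (1×0.0839)² = 0.00704
Total = 0.0135. Share from y = 0.00704/0.0135 = 0.522.

52.2%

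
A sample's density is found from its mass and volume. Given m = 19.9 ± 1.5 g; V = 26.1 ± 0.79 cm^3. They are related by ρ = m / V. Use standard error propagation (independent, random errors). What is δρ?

Each factor contributes (exponent × relative error)² to (δρ/ρ)²:
  (1·δm/m)² = (1×0.0754)² = 0.00568;  (-1·δV/V)² = (-1×0.0303)² = 0.000916
δρ/ρ = √(0.00660) = 0.0812
ρ = 0.762 g/cm^3, so δρ = 0.0812 × 0.762 = 0.0619 g/cm^3.

0.0619 g/cm^3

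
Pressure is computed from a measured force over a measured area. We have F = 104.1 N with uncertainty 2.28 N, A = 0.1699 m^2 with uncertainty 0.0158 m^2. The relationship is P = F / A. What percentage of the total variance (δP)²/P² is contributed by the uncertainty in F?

5.26%

(δP/P)² = (1·δF/F)² + (-1·δA/A)²
  F term: (1×0.0219)² = 0.000480
  A term: (-1×0.0930)² = 0.00865
Total = 0.00913. Share from F = 0.000480/0.00913 = 0.0526.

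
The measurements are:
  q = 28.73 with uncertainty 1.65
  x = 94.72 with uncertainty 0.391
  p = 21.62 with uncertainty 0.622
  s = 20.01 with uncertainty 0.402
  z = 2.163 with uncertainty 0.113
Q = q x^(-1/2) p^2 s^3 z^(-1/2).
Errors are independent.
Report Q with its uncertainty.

Q is a product of powers, so relative uncertainties combine in quadrature:
  (1·δq/q)² = (1×0.0574)² = 0.00330;  (−½·δx/x)² = (-0.5×0.00413)² = 4.26e-06;  (2·δp/p)² = (2×0.0288)² = 0.00331;  (3·δs/s)² = (3×0.0201)² = 0.00363;  (−½·δz/z)² = (-0.5×0.0522)² = 0.000682
δQ/Q = √(0.0109) = 0.105
Q = 7.517e+06, so δQ = 0.105 × 7.517e+06 = 7.86e+05.

(7.517 ± 0.786) × 10^6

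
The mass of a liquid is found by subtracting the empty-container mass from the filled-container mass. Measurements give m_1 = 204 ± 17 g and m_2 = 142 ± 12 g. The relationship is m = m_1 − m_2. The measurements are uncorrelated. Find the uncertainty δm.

For a sum/difference, combine absolute errors in quadrature:
  (δm_1)² = 289;  (δm_2)² = 144
δm = √(433) = 20.8 g

20.8 g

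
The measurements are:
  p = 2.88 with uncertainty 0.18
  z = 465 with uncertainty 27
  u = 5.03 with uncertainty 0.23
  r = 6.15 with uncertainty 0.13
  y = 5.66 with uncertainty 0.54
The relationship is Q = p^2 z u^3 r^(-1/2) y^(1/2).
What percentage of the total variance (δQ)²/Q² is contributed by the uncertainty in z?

8.39%

(δQ/Q)² = (2·δp/p)² + (1·δz/z)² + (3·δu/u)² + (−½·δr/r)² + (½·δy/y)²
  p term: (2×0.0625)² = 0.0156
  z term: (1×0.0581)² = 0.00337
  u term: (3×0.0457)² = 0.0188
  r term: (-0.5×0.0211)² = 0.000112
  y term: (0.5×0.0954)² = 0.00228
Total = 0.0402. Share from z = 0.00337/0.0402 = 0.0839.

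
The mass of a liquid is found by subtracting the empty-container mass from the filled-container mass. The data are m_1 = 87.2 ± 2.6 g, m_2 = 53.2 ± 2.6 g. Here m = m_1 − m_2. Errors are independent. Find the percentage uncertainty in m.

Sums and differences: (δm)² = Σ (cᵢ δxᵢ)².
  (δm_1)² = 6.76;  (δm_2)² = 6.76
δm = √(13.5) = 3.68 g
m = 34.0 g, so δm/m = 3.68/34.0 = 0.108.

10.8%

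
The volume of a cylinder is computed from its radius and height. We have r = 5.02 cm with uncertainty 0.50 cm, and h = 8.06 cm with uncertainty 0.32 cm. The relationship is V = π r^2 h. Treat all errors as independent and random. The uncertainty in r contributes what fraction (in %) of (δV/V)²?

96.2%

(δV/V)² = (2·δr/r)² + (1·δh/h)²
  r term: (2×0.0996)² = 0.0397
  h term: (1×0.0397)² = 0.00158
Total = 0.0413. Share from r = 0.0397/0.0413 = 0.962.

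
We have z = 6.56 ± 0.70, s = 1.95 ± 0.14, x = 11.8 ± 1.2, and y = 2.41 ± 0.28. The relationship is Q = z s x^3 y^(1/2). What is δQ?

11000

Products/powers → add relative errors in quadrature, weighted by exponent:
  (1·δz/z)² = (1×0.107)² = 0.0114;  (1·δs/s)² = (1×0.0718)² = 0.00515;  (3·δx/x)² = (3×0.102)² = 0.0931;  (½·δy/y)² = (0.5×0.116)² = 0.00337
δQ/Q = √(0.113) = 0.336
Q = 32600, so δQ = 0.336 × 32600 = 11000.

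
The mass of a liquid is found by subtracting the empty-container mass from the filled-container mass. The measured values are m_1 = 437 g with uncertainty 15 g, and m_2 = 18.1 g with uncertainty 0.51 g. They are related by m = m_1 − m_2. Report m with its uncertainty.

Each term contributes (cᵢ δxᵢ)² to (δm)²:
  (δm_1)² = 225;  (δm_2)² = 0.260
δm = √(225) = 15.0 g
m = 419 g.

419 ± 15.0 g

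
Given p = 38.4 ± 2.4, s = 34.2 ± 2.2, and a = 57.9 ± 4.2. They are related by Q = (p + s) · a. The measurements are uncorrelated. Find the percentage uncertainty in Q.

8.53%

Let u = p + s = 72.6. δu = √(δp² + δs²) = √(5.76 + 4.84) = 3.26, so δu/u = 0.0448.
Q is then a monomial in u, a:
δQ/Q = √((δu/u)² + (1·δa/a)²) = √(0.00201 + 0.00526) = 0.0853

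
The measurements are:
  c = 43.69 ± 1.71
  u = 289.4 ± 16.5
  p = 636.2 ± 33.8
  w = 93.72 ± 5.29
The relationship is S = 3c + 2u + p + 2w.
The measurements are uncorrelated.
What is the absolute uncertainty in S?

48.7

Absolute uncertainties add in quadrature for a linear combination:
  (3·δc)² = 26.3;  (2·δu)² = 1090;  (δp)² = 1140;  (2·δw)² = 112
δS = √(2370) = 48.7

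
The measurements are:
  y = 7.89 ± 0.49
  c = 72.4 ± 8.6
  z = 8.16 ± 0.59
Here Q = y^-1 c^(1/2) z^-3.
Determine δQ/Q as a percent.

Q is a product of powers, so relative uncertainties combine in quadrature:
  (-1·δy/y)² = (-1×0.0621)² = 0.00386;  (½·δc/c)² = (0.5×0.119)² = 0.00353;  (-3·δz/z)² = (-3×0.0723)² = 0.0471
δQ/Q = √(0.0544) = 0.233

23.3%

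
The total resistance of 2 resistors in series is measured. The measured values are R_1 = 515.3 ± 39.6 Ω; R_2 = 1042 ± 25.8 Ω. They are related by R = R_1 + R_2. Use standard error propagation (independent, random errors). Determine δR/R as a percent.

3.03%

Each term contributes (cᵢ δxᵢ)² to (δR)²:
  (δR_1)² = 1570;  (δR_2)² = 666
δR = √(2230) = 47.3 Ω
R = 1557 Ω, so δR/R = 47.3/1557 = 0.0303.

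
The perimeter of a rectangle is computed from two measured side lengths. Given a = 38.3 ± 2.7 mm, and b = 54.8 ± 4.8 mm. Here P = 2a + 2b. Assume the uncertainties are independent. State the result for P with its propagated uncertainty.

P is a linear combination, so absolute uncertainties add in quadrature:
  (2·δa)² = 29.2;  (2·δb)² = 92.2
δP = √(121) = 11.0 mm
P = 186 mm.

186 ± 11.0 mm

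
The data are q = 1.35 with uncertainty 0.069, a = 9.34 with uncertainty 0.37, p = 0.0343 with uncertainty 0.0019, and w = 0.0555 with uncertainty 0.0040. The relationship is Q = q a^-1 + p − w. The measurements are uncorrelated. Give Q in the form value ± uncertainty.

Let h = q·a^-1 = 0.145. δh/h = √((1·δq/q)² + (-1·δa/a)²) = √(0.00261 + 0.00157) = 0.0647, so δh = 0.00935.
Q = h + p − w: δQ = √(δh² + δp² + δw²) = √(8.74e-05 + 3.61e-06 + 1.6e-05) = 0.0103
Q = 0.123.

0.123 ± 0.0103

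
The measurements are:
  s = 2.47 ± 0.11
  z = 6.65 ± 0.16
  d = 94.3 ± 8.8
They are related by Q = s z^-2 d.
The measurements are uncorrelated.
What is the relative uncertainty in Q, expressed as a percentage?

11.4%

Relative error in a monomial: (δQ/Q)² = Σ (nᵢ · δxᵢ/xᵢ)².
  (1·δs/s)² = (1×0.0445)² = 0.00198;  (-2·δz/z)² = (-2×0.0241)² = 0.00232;  (1·δd/d)² = (1×0.0933)² = 0.00871
δQ/Q = √(0.0130) = 0.114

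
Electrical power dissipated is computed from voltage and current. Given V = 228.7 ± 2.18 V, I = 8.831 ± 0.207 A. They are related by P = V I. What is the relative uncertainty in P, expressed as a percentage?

2.53%

For a monomial P ∝ V, I, fractional errors add in quadrature:
  (1·δV/V)² = (1×0.00953)² = 9.09e-05;  (1·δI/I)² = (1×0.0234)² = 0.000549
δP/P = √(0.000640) = 0.0253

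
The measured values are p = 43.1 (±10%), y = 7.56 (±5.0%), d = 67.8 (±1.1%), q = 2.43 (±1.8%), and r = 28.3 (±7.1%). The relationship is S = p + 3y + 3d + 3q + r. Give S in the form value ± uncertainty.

Sums and differences: (δS)² = Σ (cᵢ δxᵢ)².
  (δp)² = 18.6;  (3·δy)² = 1.29;  (3·δd)² = 5.01;  (3·δq)² = 0.0172;  (δr)² = 4.04
δS = √(28.9) = 5.38
S = 305.

305 ± 5.38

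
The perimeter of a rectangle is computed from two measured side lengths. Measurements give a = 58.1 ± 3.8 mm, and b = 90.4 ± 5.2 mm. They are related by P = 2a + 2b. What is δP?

12.9 mm

P is a linear combination, so absolute uncertainties add in quadrature:
  (2·δa)² = 57.8;  (2·δb)² = 108
δP = √(166) = 12.9 mm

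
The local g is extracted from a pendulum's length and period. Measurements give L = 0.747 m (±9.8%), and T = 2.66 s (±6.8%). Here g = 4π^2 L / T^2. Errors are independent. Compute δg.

0.699 m/s^2

Products/powers → add relative errors in quadrature, weighted by exponent:
  (1·δL/L)² = (1×0.0980)² = 0.00960;  (-2·δT/T)² = (-2×0.0680)² = 0.0185
δg/g = √(0.0281) = 0.168
g = 4.17 m/s^2, so δg = 0.168 × 4.17 = 0.699 m/s^2.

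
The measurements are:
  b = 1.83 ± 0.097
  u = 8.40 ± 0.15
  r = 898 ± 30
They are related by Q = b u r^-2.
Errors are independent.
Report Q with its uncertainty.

(1.91 ± 0.166) × 10^-5

Q is a product of powers, so relative uncertainties combine in quadrature:
  (1·δb/b)² = (1×0.0530)² = 0.00281;  (1·δu/u)² = (1×0.0179)² = 0.000319;  (-2·δr/r)² = (-2×0.0334)² = 0.00446
δQ/Q = √(0.00759) = 0.0871
Q = 1.91e-05, so δQ = 0.0871 × 1.91e-05 = 1.66e-06.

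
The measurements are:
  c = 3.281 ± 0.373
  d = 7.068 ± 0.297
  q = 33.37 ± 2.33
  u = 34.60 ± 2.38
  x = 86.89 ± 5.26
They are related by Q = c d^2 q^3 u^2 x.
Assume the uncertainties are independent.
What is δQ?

Q is a product of powers, so relative uncertainties combine in quadrature:
  (1·δc/c)² = (1×0.114)² = 0.0129;  (2·δd/d)² = (2×0.0420)² = 0.00706;  (3·δq/q)² = (3×0.0698)² = 0.0439;  (2·δu/u)² = (2×0.0688)² = 0.0189;  (1·δx/x)² = (1×0.0605)² = 0.00366
δQ/Q = √(0.0865) = 0.294
Q = 6.336e+11, so δQ = 0.294 × 6.336e+11 = 1.86e+11.

1.86e+11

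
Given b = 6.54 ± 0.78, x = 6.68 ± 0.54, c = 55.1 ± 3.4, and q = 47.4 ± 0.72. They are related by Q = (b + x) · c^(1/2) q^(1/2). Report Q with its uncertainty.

676 ± 53.0

Let u = b + x = 13.2. δu = √(δb² + δx²) = √(0.608 + 0.292) = 0.949, so δu/u = 0.0718.
Q is then a monomial in u, c, q:
δQ/Q = √((δu/u)² + (½·δc/c)² + (½·δq/q)²) = √(0.00515 + 0.000952 + 5.77e-05) = 0.0785
Q = 676, so δQ = 0.0785 × 676 = 53.0.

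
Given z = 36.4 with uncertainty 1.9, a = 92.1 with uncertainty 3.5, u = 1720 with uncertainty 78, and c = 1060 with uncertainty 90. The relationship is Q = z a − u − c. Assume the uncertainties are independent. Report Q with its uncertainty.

Let p = z·a = 3350. δp/p = √((1·δz/z)² + (1·δa/a)²) = √(0.00272 + 0.00144) = 0.0646, so δp = 216.
Q = p − u − c: δQ = √(δp² + δu² + δc²) = √(46900 + 6080 + 8100) = 247
Q = 572.

572 ± 247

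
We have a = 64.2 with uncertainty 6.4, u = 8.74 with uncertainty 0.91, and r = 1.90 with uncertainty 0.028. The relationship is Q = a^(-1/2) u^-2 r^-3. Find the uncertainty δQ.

5.21e-05

Since Q is a product/quotient, work with relative uncertainties:
  (−½·δa/a)² = (-0.5×0.0997)² = 0.00248;  (-2·δu/u)² = (-2×0.104)² = 0.0434;  (-3·δr/r)² = (-3×0.0147)² = 0.00195
δQ/Q = √(0.0478) = 0.219
Q = 0.000238, so δQ = 0.219 × 0.000238 = 5.21e-05.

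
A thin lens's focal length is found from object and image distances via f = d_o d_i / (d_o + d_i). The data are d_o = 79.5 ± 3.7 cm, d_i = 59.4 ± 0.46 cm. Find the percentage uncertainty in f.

2.04%

∂f/∂d_o = (d_i/(d_o+d_i))² = 0.183;  ∂f/∂d_i = (d_o/(d_o+d_i))² = 0.328
δf = √((∂f/∂d_o · δd_o)² + (∂f/∂d_i · δd_i)²) = √(0.458 + 0.0227) = 0.693 cm
f = 34.0 cm, so δf/f = 0.693/34.0 = 0.0204.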